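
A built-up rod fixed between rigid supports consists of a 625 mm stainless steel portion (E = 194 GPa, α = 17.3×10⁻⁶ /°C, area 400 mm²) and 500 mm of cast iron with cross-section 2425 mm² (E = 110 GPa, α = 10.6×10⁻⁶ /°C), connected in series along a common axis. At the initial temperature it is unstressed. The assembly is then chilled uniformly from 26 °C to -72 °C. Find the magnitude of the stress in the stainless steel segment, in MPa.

σ ≈ 398 MPa (tensile)

If the supports were absent, the total length change would be Σ αᵢΔT Lᵢ = 17.3×10⁻⁶×98×625 + 10.6×10⁻⁶×98×500 = 1.579 mm.
The walls prevent any net length change, so an axial force P (same in every segment) develops. Compatibility: P · Σ Lᵢ/(AᵢEᵢ) = δ_free.
The series flexibility is Σ Lᵢ/(AᵢEᵢ) = 625/(400×194×10³) + 500/(2425×110×10³) = 9.929×10⁻⁶ mm/N.
Hence P = δ_free / Σ(L/AE) = 1.579/9.929×10⁻⁶ = 159 kN (tensile).
σ_{stainless steel} = P / A = 159000 / 400 = 397.6 MPa.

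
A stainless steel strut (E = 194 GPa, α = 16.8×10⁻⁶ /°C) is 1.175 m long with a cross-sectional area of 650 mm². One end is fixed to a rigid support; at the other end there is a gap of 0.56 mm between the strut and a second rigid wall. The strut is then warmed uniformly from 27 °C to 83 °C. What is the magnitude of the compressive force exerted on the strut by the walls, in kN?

P ≈ 58.5 kN

If the wall were absent the strut would grow by αΔT L = 16.8×10⁻⁶ × 56 × 1175 = 1.105 mm.
After closing the 0.56 mm clearance, 1.105 − 0.56 = 0.5454 mm of expansion remains to be suppressed by the wall.
So σ = E(δ_free − g)/L = 194×10³ × 0.5454/1175 = 90.06 MPa.
P = σA = 90.06 × 650 = 58.54 kN.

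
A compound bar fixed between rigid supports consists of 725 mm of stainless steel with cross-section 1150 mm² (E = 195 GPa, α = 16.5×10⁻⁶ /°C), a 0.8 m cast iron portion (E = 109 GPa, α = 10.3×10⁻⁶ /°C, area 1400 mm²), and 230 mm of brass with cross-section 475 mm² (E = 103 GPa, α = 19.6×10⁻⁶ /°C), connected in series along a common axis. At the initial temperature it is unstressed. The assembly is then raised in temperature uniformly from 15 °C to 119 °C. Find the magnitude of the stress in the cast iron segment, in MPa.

If the supports were absent, the total length change would be Σ αᵢΔT Lᵢ = 16.5×10⁻⁶×104×725 + 10.3×10⁻⁶×104×800 + 19.6×10⁻⁶×104×230 = 2.57 mm.
The walls prevent any net length change, so an axial force P (same in every segment) develops. Compatibility: P · Σ Lᵢ/(AᵢEᵢ) = δ_free.
Σ Lᵢ/(AᵢEᵢ) = 725/(1150×195×10³) + 800/(1400×109×10³) + 230/(475×103×10³) = 1.318×10⁻⁵ mm/N.
P = 2.57 / 1.318×10⁻⁵ = 195000 N = 195 kN, compressive.
σ_{cast iron} = P / A = 195000 / 1400 = 139.3 MPa.

σ ≈ 139 MPa (compressive)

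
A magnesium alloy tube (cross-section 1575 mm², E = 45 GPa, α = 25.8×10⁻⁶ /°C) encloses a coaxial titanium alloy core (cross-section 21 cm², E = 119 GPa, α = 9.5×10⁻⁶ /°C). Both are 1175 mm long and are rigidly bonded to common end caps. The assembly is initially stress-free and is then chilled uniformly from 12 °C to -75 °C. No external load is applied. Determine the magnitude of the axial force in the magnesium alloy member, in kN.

P ≈ 78.3 kN (tensile in the magnesium alloy)

Equilibrium of a rigid end plate with no external load gives equal and opposite internal forces ±P in the two members. Since α_{magnesium alloy} > α_{titanium alloy}, cooling drives the magnesium alloy into tension and the titanium alloy into compression.
Equating the net (thermal + elastic) strains gives |α₁ − α₂|·ΔT = P·[1/(A₁E₁) + 1/(A₂E₂)].
|α₁ − α₂|·ΔT = 16.3×10⁻⁶ × 87 = 0.001418.
1/(A₁E₁) + 1/(A₂E₂) = 1/(1575×45×10³) + 1/(2100×119×10³) = 1.811×10⁻⁸ N⁻¹.
P = 0.001418 / 1.811×10⁻⁸ = 78300 N = 78.3 kN.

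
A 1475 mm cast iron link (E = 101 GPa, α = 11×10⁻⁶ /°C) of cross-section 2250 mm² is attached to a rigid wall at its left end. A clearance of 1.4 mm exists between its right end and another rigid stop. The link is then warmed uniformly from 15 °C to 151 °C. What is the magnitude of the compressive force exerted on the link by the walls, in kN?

Free thermal elongation = αΔT L = 11×10⁻⁶ × 136 × 1475 = 2.207 mm.
After closing the 1.4 mm clearance, 2.207 − 1.4 = 0.8066 mm of expansion remains to be suppressed by the wall.
Compatibility: PL/(AE) = 0.8066 mm, so σ = P/A = E × (0.8066/1475) = 55.23 MPa.
Force on the wall = σA = 55.23 × 2250 mm² = 124.3 kN.

P ≈ 124 kN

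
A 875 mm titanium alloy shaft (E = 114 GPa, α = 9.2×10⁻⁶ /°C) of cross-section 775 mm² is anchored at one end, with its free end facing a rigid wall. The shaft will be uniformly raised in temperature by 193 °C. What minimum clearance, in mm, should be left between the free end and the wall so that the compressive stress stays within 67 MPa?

g ≈ 1.04 mm

Free expansion if unrestrained: δ_free = αΔT L = 9.2×10⁻⁶ × 193 × 875 = 1.554 mm.
At the allowable stress the elastic shortening the wall may impose is σL/E = 67 × 875 / (114×10³) = 0.5143 mm.
The gap must absorb the remainder: g_min = 1.554 − 0.5143 = 1.039 mm.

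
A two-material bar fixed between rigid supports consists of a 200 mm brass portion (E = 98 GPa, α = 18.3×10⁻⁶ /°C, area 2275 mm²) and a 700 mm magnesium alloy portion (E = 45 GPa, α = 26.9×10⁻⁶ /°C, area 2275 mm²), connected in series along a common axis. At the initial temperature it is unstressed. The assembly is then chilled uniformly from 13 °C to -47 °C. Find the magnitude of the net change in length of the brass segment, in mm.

|ΔL| ≈ 0.0631 mm

With the walls removed the bar would change length by δ_free = Σ αᵢΔT Lᵢ = 18.3×10⁻⁶×60×200 + 26.9×10⁻⁶×60×700 = 1.349 mm.
The rigid supports impose zero overall length change; the single axial force P common to all segments must satisfy P Σ Lᵢ/(AᵢEᵢ) = δ_free.
The series flexibility is Σ Lᵢ/(AᵢEᵢ) = 200/(2275×98×10³) + 700/(2275×45×10³) = 7.735×10⁻⁶ mm/N.
Hence P = δ_free / Σ(L/AE) = 1.349/7.735×10⁻⁶ = 174.5 kN (tensile).
For the brass segment, free thermal change = 18.3×10⁻⁶×60×200 = 0.2196 mm and elastic change from P = 174500×200/(2275×98×10³) = 0.1565 mm; these oppose, so the net change is 0.0631 mm (segment shortens).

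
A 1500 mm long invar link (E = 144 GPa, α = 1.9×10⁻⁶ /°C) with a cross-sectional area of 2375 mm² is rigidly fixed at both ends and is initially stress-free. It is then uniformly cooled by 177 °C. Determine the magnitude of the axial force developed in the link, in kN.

P ≈ 115 kN (tensile)

Full restraint means ε = 0, so the stress is σ = EαΔT = 144×10³ × 1.9×10⁻⁶ × 177 = 48.43 MPa.
P = AEαΔT = 2375 × 144×10³ × 1.9×10⁻⁶ × 177 = 115 kN (tensile).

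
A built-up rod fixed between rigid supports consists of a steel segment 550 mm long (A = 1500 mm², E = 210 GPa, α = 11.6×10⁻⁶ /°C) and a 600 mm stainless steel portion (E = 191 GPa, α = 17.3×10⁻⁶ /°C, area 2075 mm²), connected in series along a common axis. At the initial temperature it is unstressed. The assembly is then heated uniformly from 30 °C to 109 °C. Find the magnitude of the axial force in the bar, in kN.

P ≈ 406 kN (compressive)

If the supports were absent, the total length change would be Σ αᵢΔT Lᵢ = 11.6×10⁻⁶×79×550 + 17.3×10⁻⁶×79×600 = 1.324 mm.
The walls prevent any net length change, so an axial force P (same in every segment) develops. Compatibility: P · Σ Lᵢ/(AᵢEᵢ) = δ_free.
The series flexibility is Σ Lᵢ/(AᵢEᵢ) = 550/(1500×210×10³) + 600/(2075×191×10³) = 3.26×10⁻⁶ mm/N.
P = 1.324 / 3.26×10⁻⁶ = 406200 N = 406.2 kN, compressive.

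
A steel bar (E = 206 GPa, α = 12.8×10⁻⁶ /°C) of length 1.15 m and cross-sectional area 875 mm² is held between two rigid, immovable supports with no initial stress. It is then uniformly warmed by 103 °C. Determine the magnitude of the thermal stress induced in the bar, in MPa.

σ ≈ 272 MPa (compressive)

With length fixed, the mechanical strain must cancel the thermal strain αΔT = 12.8×10⁻⁶ × 103 = 1318.4×10⁻⁶.
σ = EαΔT = 206×10³ × 12.8×10⁻⁶ × 103 = 271.6 MPa (compressive; the bar is trying to expand).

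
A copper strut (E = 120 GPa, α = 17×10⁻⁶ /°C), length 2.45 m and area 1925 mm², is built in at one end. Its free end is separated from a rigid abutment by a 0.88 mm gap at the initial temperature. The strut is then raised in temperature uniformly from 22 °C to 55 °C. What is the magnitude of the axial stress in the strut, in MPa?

σ ≈ 24.2 MPa (compressive)

If the wall were absent the strut would grow by αΔT L = 17×10⁻⁶ × 33 × 2450 = 1.374 mm.
This exceeds the 0.88 mm gap, so the wall pushes back. The portion of expansion that must be recovered elastically is δ_free − gap = 1.374 − 0.88 = 0.4944 mm.
That suppressed elongation corresponds to σ = E·Δ/L = 120×10³ × 0.4944/2450 = 24.22 MPa.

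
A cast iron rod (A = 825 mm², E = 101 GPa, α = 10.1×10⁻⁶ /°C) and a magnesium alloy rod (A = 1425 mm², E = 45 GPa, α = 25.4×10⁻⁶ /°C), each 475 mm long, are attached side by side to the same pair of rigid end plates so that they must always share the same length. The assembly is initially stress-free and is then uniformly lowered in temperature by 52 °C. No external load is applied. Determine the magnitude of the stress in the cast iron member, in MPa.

The magnesium alloy has the larger α, so on cooling it would change length more than the cast iron if both were free. The rigid plates force a common final length, so the magnesium alloy is put into tension and the cast iron into compression, with equal and opposite forces P (no external load).
Compatibility of the two members (thermal + elastic change equal): (α₁ − α₂)ΔT = P·[1/(A₁E₁) + 1/(A₂E₂)].
|α₁ − α₂|·ΔT = 15.3×10⁻⁶ × 52 = 0.0007956.
1/(A₁E₁) + 1/(A₂E₂) = 1/(825×101×10³) + 1/(1425×45×10³) = 2.76×10⁻⁸ N⁻¹.
P = 0.0007956 / 2.76×10⁻⁸ = 28830 N = 28.83 kN.
σ_{cast iron} = P/A₁ = 28830/825 = 34.95 MPa, compressive.

σ ≈ 34.9 MPa (compressive)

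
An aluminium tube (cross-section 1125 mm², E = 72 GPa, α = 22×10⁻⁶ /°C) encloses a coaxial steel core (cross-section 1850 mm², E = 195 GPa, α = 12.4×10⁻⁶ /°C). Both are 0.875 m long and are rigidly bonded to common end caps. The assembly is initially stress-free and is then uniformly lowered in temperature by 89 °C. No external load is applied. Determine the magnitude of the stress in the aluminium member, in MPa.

σ ≈ 50.2 MPa (tensile)

Equilibrium of a rigid end plate with no external load gives equal and opposite internal forces ±P in the two members. Since α_{aluminium} > α_{steel}, cooling drives the aluminium into tension and the steel into compression.
Setting the final lengths equal and cancelling L: (α₁ − α₂)ΔT = P/(A₁E₁) + P/(A₂E₂).
|α₁ − α₂|·ΔT = 9.6×10⁻⁶ × 89 = 0.0008544.
1/(A₁E₁) + 1/(A₂E₂) = 1/(1125×72×10³) + 1/(1850×195×10³) = 1.512×10⁻⁸ N⁻¹.
P = 0.0008544 / 1.512×10⁻⁸ = 56520 N = 56.52 kN.
σ_{aluminium} = P/A₁ = 56520/1125 = 50.24 MPa, tensile.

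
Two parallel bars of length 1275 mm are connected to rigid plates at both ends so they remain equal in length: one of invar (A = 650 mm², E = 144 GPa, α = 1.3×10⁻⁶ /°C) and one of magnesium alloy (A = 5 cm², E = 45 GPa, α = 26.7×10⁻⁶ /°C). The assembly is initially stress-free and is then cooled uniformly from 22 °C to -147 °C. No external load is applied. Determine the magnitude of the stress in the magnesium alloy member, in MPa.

The magnesium alloy has the larger α, so on cooling it would change length more than the invar if both were free. The rigid plates force a common final length, so the magnesium alloy is put into tension and the invar into compression, with equal and opposite forces P (no external load).
Equating the net (thermal + elastic) strains gives |α₁ − α₂|·ΔT = P·[1/(A₁E₁) + 1/(A₂E₂)].
|α₁ − α₂|·ΔT = 25.4×10⁻⁶ × 169 = 0.004293.
1/(A₁E₁) + 1/(A₂E₂) = 1/(650×144×10³) + 1/(500×45×10³) = 5.513×10⁻⁸ N⁻¹.
P = 0.004293 / 5.513×10⁻⁸ = 77870 N = 77.87 kN.
σ_{magnesium alloy} = P/A₂ = 77870/500 = 155.7 MPa, tensile.

σ ≈ 156 MPa (tensile)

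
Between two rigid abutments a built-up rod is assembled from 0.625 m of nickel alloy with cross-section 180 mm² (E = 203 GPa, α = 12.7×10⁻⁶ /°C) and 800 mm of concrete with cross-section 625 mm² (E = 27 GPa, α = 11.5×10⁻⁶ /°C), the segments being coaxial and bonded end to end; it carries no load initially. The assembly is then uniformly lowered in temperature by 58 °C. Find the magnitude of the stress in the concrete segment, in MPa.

σ ≈ 24.7 MPa (tensile)

If the supports were absent, the total length change would be Σ αᵢΔT Lᵢ = 12.7×10⁻⁶×58×625 + 11.5×10⁻⁶×58×800 = 0.994 mm.
The walls prevent any net length change, so an axial force P (same in every segment) develops. Compatibility: P · Σ Lᵢ/(AᵢEᵢ) = δ_free.
The series flexibility is Σ Lᵢ/(AᵢEᵢ) = 625/(180×203×10³) + 800/(625×27×10³) = 6.451×10⁻⁵ mm/N.
P = 0.994 / 6.451×10⁻⁵ = 15410 N = 15.41 kN, tensile.
σ_{concrete} = P / A = 15410 / 625 = 24.65 MPa.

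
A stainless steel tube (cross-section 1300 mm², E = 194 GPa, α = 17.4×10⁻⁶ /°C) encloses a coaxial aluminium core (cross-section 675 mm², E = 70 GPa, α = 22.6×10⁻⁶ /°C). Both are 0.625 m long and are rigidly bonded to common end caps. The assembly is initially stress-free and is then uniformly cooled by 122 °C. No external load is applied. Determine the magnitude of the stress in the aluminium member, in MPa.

The aluminium has the larger α, so on cooling it would change length more than the stainless steel if both were free. The rigid plates force a common final length, so the aluminium is put into tension and the stainless steel into compression, with equal and opposite forces P (no external load).
Setting the final lengths equal and cancelling L: (α₁ − α₂)ΔT = P/(A₁E₁) + P/(A₂E₂).
|α₁ − α₂|·ΔT = 5.2×10⁻⁶ × 122 = 0.0006344.
1/(A₁E₁) + 1/(A₂E₂) = 1/(1300×194×10³) + 1/(675×70×10³) = 2.513×10⁻⁸ N⁻¹.
P = 0.0006344 / 2.513×10⁻⁸ = 25250 N = 25.25 kN.
σ_{aluminium} = P/A₂ = 25250/675 = 37.4 MPa, tensile.

σ ≈ 37.4 MPa (tensile)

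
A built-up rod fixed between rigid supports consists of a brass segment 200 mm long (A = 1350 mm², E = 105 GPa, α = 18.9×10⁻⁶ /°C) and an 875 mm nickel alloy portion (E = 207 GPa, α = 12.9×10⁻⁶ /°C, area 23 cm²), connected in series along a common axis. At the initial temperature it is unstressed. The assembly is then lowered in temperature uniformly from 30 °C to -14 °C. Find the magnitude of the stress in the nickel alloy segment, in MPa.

σ ≈ 88.7 MPa (tensile)

If the supports were absent, the total length change would be Σ αᵢΔT Lᵢ = 18.9×10⁻⁶×44×200 + 12.9×10⁻⁶×44×875 = 0.663 mm.
Since the ends are fixed, an axial force P builds up, equal in every segment, with P · Σ Lᵢ/(AᵢEᵢ) = δ_free.
Σ Lᵢ/(AᵢEᵢ) = 200/(1350×105×10³) + 875/(2300×207×10³) = 3.249×10⁻⁶ mm/N.
So P = 0.663 / 3.249×10⁻⁶ = 204.1 kN, tensile.
σ_{nickel alloy} = P / A = 204100 / 2300 = 88.72 MPa.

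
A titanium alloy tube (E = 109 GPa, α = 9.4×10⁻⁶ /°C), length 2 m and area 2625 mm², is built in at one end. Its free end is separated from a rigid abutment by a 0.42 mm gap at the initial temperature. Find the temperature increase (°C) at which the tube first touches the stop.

Contact occurs when the free expansion equals the gap: αΔT L = 0.42 mm.
ΔT = 0.42 / (9.4×10⁻⁶ × 2000) = 22.34 °C.

ΔT ≈ 22.3 °C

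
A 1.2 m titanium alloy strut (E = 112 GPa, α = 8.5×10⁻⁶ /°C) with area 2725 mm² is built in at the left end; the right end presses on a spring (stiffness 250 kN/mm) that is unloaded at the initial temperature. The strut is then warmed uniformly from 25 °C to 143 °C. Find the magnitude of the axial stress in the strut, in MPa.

σ ≈ 55.7 MPa (compressive)

The unrestrained thermal change is αΔT L = 8.5×10⁻⁶ × 118 × 1200 = 1.204 mm.
With a force P in the spring, the elastic change of the strut is PL/(AE) and that of the spring is P/k; compatibility requires their sum to equal δ_free.
So P = δ_free / [L/(AE) + 1/k] = 1.204 / [ 1200/(2725×112×10³) + 1/(250×10³) ].
P = 1.204 / 7.932×10⁻⁶ = 151700 N.
σ = P/A = 151700/2725 = 55.69 MPa.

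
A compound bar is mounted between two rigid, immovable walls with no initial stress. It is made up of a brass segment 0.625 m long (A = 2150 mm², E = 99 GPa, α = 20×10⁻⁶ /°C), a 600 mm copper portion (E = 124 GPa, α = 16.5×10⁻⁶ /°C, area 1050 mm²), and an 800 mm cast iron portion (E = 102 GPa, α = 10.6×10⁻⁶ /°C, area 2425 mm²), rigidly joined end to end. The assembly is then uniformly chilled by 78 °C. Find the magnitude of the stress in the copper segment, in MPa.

σ ≈ 213 MPa (tensile)

If the supports were absent, the total length change would be Σ αᵢΔT Lᵢ = 20×10⁻⁶×78×625 + 16.5×10⁻⁶×78×600 + 10.6×10⁻⁶×78×800 = 2.409 mm.
The walls prevent any net length change, so an axial force P (same in every segment) develops. Compatibility: P · Σ Lᵢ/(AᵢEᵢ) = δ_free.
The series flexibility is Σ Lᵢ/(AᵢEᵢ) = 625/(2150×99×10³) + 600/(1050×124×10³) + 800/(2425×102×10³) = 1.078×10⁻⁵ mm/N.
Hence P = δ_free / Σ(L/AE) = 2.409/1.078×10⁻⁵ = 223.5 kN (tensile).
σ_{copper} = P / A = 223500 / 1050 = 212.8 MPa.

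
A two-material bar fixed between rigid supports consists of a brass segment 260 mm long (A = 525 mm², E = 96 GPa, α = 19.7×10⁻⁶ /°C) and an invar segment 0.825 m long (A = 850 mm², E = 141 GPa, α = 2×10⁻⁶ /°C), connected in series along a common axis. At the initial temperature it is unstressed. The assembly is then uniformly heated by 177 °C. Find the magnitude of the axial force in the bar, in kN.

P ≈ 99.5 kN (compressive)

With the walls removed the bar would change length by δ_free = Σ αᵢΔT Lᵢ = 19.7×10⁻⁶×177×260 + 2×10⁻⁶×177×825 = 1.199 mm.
Since the ends are fixed, an axial force P builds up, equal in every segment, with P · Σ Lᵢ/(AᵢEᵢ) = δ_free.
Σ Lᵢ/(AᵢEᵢ) = 260/(525×96×10³) + 825/(850×141×10³) = 1.204×10⁻⁵ mm/N.
So P = 1.199 / 1.204×10⁻⁵ = 99.54 kN, compressive.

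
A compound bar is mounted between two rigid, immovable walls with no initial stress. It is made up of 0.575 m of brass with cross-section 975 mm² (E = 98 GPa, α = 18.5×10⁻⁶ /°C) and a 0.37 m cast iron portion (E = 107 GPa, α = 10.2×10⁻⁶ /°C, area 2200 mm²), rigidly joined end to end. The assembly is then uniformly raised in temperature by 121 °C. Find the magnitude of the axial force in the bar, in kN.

If the supports were absent, the total length change would be Σ αᵢΔT Lᵢ = 18.5×10⁻⁶×121×575 + 10.2×10⁻⁶×121×370 = 1.744 mm.
Since the ends are fixed, an axial force P builds up, equal in every segment, with P · Σ Lᵢ/(AᵢEᵢ) = δ_free.
Σ Lᵢ/(AᵢEᵢ) = 575/(975×98×10³) + 370/(2200×107×10³) = 7.59×10⁻⁶ mm/N.
So P = 1.744 / 7.59×10⁻⁶ = 229.8 kN, compressive.

P ≈ 230 kN (compressive)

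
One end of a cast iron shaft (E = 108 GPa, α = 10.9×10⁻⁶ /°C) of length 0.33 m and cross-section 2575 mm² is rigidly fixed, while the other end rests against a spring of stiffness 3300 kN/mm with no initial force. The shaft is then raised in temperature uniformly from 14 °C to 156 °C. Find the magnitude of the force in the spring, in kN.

If the spring were absent the shaft would lengthen by αΔT L = 10.9×10⁻⁶ × 142 × 330 = 0.5108 mm.
Let P be the compressive force at the spring. The shaft shortens elastically by PL/(AE) and the spring compresses by P/k; together these equal δ_free.
P [ L/(AE) + 1/k ] = δ_free → P [ 330/(2575×108×10³) + 1/(3300×10³) ] = 0.5108.
P = 0.5108 / 1.49×10⁻⁶ = 342900 N.

P ≈ 343 kN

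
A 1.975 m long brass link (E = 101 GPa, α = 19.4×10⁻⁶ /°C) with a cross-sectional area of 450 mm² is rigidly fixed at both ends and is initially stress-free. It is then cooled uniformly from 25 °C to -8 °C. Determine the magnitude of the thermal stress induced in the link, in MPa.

With length fixed, the mechanical strain must cancel the thermal strain αΔT = 19.4×10⁻⁶ × 33 = 640.2×10⁻⁶.
The stress required to suppress this strain is σ = Eε = 101×10³ × 640.2×10⁻⁶ = 64.66 MPa, tensile since the link is trying to contract.

σ ≈ 64.7 MPa (tensile)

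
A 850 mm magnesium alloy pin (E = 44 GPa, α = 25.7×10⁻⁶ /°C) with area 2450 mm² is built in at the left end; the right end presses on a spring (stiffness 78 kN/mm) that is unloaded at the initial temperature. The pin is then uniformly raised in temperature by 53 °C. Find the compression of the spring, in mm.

δ ≈ 0.717 mm

If the spring were absent the pin would lengthen by αΔT L = 25.7×10⁻⁶ × 53 × 850 = 1.158 mm.
Let P be the compressive force at the spring. The pin shortens elastically by PL/(AE) and the spring compresses by P/k; together these equal δ_free.
P [ L/(AE) + 1/k ] = δ_free → P [ 850/(2450×44×10³) + 1/(78×10³) ] = 1.158.
P = 1.158 / 2.071×10⁻⁵ = 55920 N.
Spring compression = P/k = 55920/(78×10³) = 0.7169 mm.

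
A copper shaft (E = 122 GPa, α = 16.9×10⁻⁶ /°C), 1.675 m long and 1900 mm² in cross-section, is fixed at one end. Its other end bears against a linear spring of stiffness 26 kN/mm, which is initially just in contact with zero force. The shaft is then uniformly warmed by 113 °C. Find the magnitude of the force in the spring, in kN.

The unrestrained thermal change is αΔT L = 16.9×10⁻⁶ × 113 × 1675 = 3.199 mm.
With a force P in the spring, the elastic change of the shaft is PL/(AE) and that of the spring is P/k; compatibility requires their sum to equal δ_free.
So P = δ_free / [L/(AE) + 1/k] = 3.199 / [ 1675/(1900×122×10³) + 1/(26×10³) ].
P = 3.199 / 4.569×10⁻⁵ = 70010 N.

P ≈ 70 kN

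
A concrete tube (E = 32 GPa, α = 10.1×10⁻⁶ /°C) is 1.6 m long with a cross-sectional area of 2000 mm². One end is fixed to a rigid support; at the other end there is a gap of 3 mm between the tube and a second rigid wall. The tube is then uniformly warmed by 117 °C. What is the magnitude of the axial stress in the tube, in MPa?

σ ≈ 0 MPa

If the wall were absent the tube would grow by αΔT L = 10.1×10⁻⁶ × 117 × 1600 = 1.891 mm.
Since δ_free = 1.89 mm is less than the 3 mm gap, the tube never touches the wall. No axial force develops.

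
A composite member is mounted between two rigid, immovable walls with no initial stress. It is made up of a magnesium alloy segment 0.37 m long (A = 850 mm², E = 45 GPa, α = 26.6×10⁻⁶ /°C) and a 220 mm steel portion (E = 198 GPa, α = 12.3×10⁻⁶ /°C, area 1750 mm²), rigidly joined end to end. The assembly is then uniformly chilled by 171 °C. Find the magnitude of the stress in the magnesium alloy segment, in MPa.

If the supports were absent, the total length change would be Σ αᵢΔT Lᵢ = 26.6×10⁻⁶×171×370 + 12.3×10⁻⁶×171×220 = 2.146 mm.
The rigid supports impose zero overall length change; the single axial force P common to all segments must satisfy P Σ Lᵢ/(AᵢEᵢ) = δ_free.
Σ Lᵢ/(AᵢEᵢ) = 370/(850×45×10³) + 220/(1750×198×10³) = 1.031×10⁻⁵ mm/N.
P = 2.146 / 1.031×10⁻⁵ = 208200 N = 208.2 kN, tensile.
σ_{magnesium alloy} = P / A = 208200 / 850 = 244.9 MPa.

σ ≈ 245 MPa (tensile)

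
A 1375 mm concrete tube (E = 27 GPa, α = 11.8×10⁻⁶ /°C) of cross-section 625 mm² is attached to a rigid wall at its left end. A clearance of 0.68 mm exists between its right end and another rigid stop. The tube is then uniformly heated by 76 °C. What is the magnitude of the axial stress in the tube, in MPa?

Unrestrained expansion: δ_free = αΔT L = 11.8×10⁻⁶ × 76 × 1375 = 1.233 mm.
This exceeds the 0.68 mm gap, so the wall pushes back. The portion of expansion that must be recovered elastically is δ_free − gap = 1.233 − 0.68 = 0.5531 mm.
That suppressed elongation corresponds to σ = E·Δ/L = 27×10³ × 0.5531/1375 = 10.86 MPa.

σ ≈ 10.9 MPa (compressive)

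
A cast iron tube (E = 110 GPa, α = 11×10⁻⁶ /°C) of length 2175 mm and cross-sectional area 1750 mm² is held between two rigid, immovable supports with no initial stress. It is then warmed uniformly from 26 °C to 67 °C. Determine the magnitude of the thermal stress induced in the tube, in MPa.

σ ≈ 49.6 MPa (compressive)

Because both ends are immovable the net strain is zero, and the suppressed thermal strain is αΔT = 11×10⁻⁶ × 41 = 451×10⁻⁶.
σ = EαΔT = 110×10³ × 11×10⁻⁶ × 41 = 49.61 MPa (compressive; the tube is trying to expand).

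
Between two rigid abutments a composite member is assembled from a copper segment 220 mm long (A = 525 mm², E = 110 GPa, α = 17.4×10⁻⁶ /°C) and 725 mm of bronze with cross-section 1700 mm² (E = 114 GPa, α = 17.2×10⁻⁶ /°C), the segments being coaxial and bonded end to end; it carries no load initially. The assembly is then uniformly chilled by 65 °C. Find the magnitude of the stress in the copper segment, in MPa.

With the walls removed the bar would change length by δ_free = Σ αᵢΔT Lᵢ = 17.4×10⁻⁶×65×220 + 17.2×10⁻⁶×65×725 = 1.059 mm.
The walls prevent any net length change, so an axial force P (same in every segment) develops. Compatibility: P · Σ Lᵢ/(AᵢEᵢ) = δ_free.
Σ Lᵢ/(AᵢEᵢ) = 220/(525×110×10³) + 725/(1700×114×10³) = 7.55×10⁻⁶ mm/N.
So P = 1.059 / 7.55×10⁻⁶ = 140.3 kN, tensile.
σ_{copper} = P / A = 140300 / 525 = 267.2 MPa.

σ ≈ 267 MPa (tensile)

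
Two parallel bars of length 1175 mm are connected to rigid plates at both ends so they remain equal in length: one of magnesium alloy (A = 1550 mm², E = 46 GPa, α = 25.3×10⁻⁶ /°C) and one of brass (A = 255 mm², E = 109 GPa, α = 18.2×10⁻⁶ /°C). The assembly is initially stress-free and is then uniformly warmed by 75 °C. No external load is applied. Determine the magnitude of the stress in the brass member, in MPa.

Both members must finish at the same length. With the larger α, the magnesium alloy tends to over-expand; the plates restrain it, putting the magnesium alloy in compression and the brass in tension. With no external load the two internal forces are equal and opposite, magnitude P.
Equating the net (thermal + elastic) strains gives |α₁ − α₂|·ΔT = P·[1/(A₁E₁) + 1/(A₂E₂)].
|α₁ − α₂|·ΔT = 7.1×10⁻⁶ × 75 = 0.0005325.
1/(A₁E₁) + 1/(A₂E₂) = 1/(1550×46×10³) + 1/(255×109×10³) = 5×10⁻⁸ N⁻¹.
So P = 0.0005325 / 5×10⁻⁸ = 10.65 kN.
σ_{brass} = P/A₂ = 10650/255 = 41.76 MPa, tensile.

σ ≈ 41.8 MPa (tensile)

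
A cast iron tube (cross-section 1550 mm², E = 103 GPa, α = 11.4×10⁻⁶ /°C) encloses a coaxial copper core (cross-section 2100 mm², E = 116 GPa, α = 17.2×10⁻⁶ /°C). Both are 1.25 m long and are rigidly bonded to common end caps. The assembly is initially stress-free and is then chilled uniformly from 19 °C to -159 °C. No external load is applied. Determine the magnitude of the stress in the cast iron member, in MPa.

Both members must finish at the same length. With the larger α, the copper tends to over-contract; the plates restrain it, putting the copper in tension and the cast iron in compression. With no external load the two internal forces are equal and opposite, magnitude P.
Setting the final lengths equal and cancelling L: (α₁ − α₂)ΔT = P/(A₁E₁) + P/(A₂E₂).
|α₁ − α₂|·ΔT = 5.8×10⁻⁶ × 178 = 0.001032.
1/(A₁E₁) + 1/(A₂E₂) = 1/(1550×103×10³) + 1/(2100×116×10³) = 1.037×10⁻⁸ N⁻¹.
So P = 0.001032 / 1.037×10⁻⁸ = 99.57 kN.
σ_{cast iron} = P/A₁ = 99570/1550 = 64.24 MPa, compressive.

σ ≈ 64.2 MPa (compressive)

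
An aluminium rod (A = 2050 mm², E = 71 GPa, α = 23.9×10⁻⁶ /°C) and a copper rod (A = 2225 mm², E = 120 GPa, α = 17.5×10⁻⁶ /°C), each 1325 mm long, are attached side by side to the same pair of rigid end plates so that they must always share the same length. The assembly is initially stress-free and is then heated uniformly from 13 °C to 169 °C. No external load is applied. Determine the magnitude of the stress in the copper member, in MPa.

Both members must finish at the same length. With the larger α, the aluminium tends to over-expand; the plates restrain it, putting the aluminium in compression and the copper in tension. With no external load the two internal forces are equal and opposite, magnitude P.
Compatibility of the two members (thermal + elastic change equal): (α₁ − α₂)ΔT = P·[1/(A₁E₁) + 1/(A₂E₂)].
|α₁ − α₂|·ΔT = 6.4×10⁻⁶ × 156 = 0.0009984.
1/(A₁E₁) + 1/(A₂E₂) = 1/(2050×71×10³) + 1/(2225×120×10³) = 1.062×10⁻⁸ N⁻¹.
So P = 0.0009984 / 1.062×10⁻⁸ = 94.05 kN.
σ_{copper} = P/A₂ = 94050/2225 = 42.27 MPa, tensile.

σ ≈ 42.3 MPa (tensile)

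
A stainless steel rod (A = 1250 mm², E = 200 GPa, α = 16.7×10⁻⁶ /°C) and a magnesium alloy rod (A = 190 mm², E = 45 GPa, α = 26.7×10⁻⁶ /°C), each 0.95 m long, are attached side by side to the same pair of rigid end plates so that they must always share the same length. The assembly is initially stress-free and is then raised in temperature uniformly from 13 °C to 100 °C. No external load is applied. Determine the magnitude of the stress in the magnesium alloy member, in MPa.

Both members must finish at the same length. With the larger α, the magnesium alloy tends to over-expand; the plates restrain it, putting the magnesium alloy in compression and the stainless steel in tension. With no external load the two internal forces are equal and opposite, magnitude P.
Equating the net (thermal + elastic) strains gives |α₁ − α₂|·ΔT = P·[1/(A₁E₁) + 1/(A₂E₂)].
|α₁ − α₂|·ΔT = 10×10⁻⁶ × 87 = 0.00087.
1/(A₁E₁) + 1/(A₂E₂) = 1/(1250×200×10³) + 1/(190×45×10³) = 1.21×10⁻⁷ N⁻¹.
P = 0.00087 / 1.21×10⁻⁷ = 7193 N = 7.193 kN.
σ_{magnesium alloy} = P/A₂ = 7193/190 = 37.86 MPa, compressive.

σ ≈ 37.9 MPa (compressive)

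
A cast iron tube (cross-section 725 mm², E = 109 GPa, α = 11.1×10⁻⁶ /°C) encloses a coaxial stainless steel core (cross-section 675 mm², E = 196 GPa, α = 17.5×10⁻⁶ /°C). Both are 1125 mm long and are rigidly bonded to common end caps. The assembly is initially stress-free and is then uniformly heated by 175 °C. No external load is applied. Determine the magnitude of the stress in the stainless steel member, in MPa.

σ ≈ 82.1 MPa (compressive)

The stainless steel has the larger α, so on heating it would change length more than the cast iron if both were free. The rigid plates force a common final length, so the stainless steel is put into compression and the cast iron into tension, with equal and opposite forces P (no external load).
Setting the final lengths equal and cancelling L: (α₁ − α₂)ΔT = P/(A₁E₁) + P/(A₂E₂).
|α₁ − α₂|·ΔT = 6.4×10⁻⁶ × 175 = 0.00112.
1/(A₁E₁) + 1/(A₂E₂) = 1/(725×109×10³) + 1/(675×196×10³) = 2.021×10⁻⁸ N⁻¹.
So P = 0.00112 / 2.021×10⁻⁸ = 55.41 kN.
σ_{stainless steel} = P/A₂ = 55410/675 = 82.09 MPa, compressive.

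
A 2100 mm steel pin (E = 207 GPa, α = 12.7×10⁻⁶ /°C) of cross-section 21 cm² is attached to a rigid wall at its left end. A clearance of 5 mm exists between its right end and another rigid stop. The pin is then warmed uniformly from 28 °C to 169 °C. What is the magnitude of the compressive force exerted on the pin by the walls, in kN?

P ≈ 0 kN

If the wall were absent the pin would grow by αΔT L = 12.7×10⁻⁶ × 141 × 2100 = 3.76 mm.
Since δ_free = 3.76 mm is less than the 5 mm gap, the pin never touches the wall. No axial force develops.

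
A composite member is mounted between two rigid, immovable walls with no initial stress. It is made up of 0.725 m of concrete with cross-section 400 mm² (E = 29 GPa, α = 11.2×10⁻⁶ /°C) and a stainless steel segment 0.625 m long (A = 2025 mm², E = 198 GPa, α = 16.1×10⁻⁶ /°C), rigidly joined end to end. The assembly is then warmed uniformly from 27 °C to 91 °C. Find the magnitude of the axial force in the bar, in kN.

Free thermal expansion of the whole bar: Σ αᵢΔT Lᵢ = 11.2×10⁻⁶×64×725 + 16.1×10⁻⁶×64×625 = 1.164 mm.
The walls prevent any net length change, so an axial force P (same in every segment) develops. Compatibility: P · Σ Lᵢ/(AᵢEᵢ) = δ_free.
Σ Lᵢ/(AᵢEᵢ) = 725/(400×29×10³) + 625/(2025×198×10³) = 6.406×10⁻⁵ mm/N.
Hence P = δ_free / Σ(L/AE) = 1.164/6.406×10⁻⁵ = 18.17 kN (compressive).

P ≈ 18.2 kN (compressive)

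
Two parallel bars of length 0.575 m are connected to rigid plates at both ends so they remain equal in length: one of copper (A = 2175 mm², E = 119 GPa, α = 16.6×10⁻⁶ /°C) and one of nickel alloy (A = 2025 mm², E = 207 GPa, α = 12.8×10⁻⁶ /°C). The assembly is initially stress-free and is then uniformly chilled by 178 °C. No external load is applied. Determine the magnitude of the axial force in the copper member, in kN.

P ≈ 108 kN (tensile in the copper)

Both members must finish at the same length. With the larger α, the copper tends to over-contract; the plates restrain it, putting the copper in tension and the nickel alloy in compression. With no external load the two internal forces are equal and opposite, magnitude P.
Compatibility of the two members (thermal + elastic change equal): (α₁ − α₂)ΔT = P·[1/(A₁E₁) + 1/(A₂E₂)].
|α₁ − α₂|·ΔT = 3.8×10⁻⁶ × 178 = 0.0006764.
1/(A₁E₁) + 1/(A₂E₂) = 1/(2175×119×10³) + 1/(2025×207×10³) = 6.249×10⁻⁹ N⁻¹.
So P = 0.0006764 / 6.249×10⁻⁹ = 108.2 kN.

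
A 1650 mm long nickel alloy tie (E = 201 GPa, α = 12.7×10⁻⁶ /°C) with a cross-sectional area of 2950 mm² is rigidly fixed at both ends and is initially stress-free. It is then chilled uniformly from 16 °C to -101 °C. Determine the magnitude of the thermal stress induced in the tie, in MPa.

σ ≈ 299 MPa (tensile)

With length fixed, the mechanical strain must cancel the thermal strain αΔT = 12.7×10⁻⁶ × 117 = 1485.9×10⁻⁶.
The stress required to suppress this strain is σ = Eε = 201×10³ × 1485.9×10⁻⁶ = 298.7 MPa, tensile since the tie is trying to contract.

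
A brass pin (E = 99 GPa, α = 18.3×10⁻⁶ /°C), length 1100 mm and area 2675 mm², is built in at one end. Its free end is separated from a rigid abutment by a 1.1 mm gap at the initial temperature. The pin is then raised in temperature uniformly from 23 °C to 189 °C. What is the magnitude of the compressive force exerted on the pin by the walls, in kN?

P ≈ 540 kN

Unrestrained expansion: δ_free = αΔT L = 18.3×10⁻⁶ × 166 × 1100 = 3.342 mm.
This exceeds the 1.1 mm gap, so the wall pushes back. The portion of expansion that must be recovered elastically is δ_free − gap = 3.342 − 1.1 = 2.242 mm.
That suppressed elongation corresponds to σ = E·Δ/L = 99×10³ × 2.242/1100 = 201.7 MPa.
Force on the wall = σA = 201.7 × 2675 mm² = 539.7 kN.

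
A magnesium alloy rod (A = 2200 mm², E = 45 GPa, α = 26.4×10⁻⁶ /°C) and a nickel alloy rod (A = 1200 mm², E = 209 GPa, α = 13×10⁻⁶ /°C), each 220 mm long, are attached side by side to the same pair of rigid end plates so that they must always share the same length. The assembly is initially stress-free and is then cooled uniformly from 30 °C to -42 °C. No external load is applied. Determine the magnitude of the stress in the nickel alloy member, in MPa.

σ ≈ 57.1 MPa (compressive)

Equilibrium of a rigid end plate with no external load gives equal and opposite internal forces ±P in the two members. Since α_{magnesium alloy} > α_{nickel alloy}, cooling drives the magnesium alloy into tension and the nickel alloy into compression.
Equating the net (thermal + elastic) strains gives |α₁ − α₂|·ΔT = P·[1/(A₁E₁) + 1/(A₂E₂)].
|α₁ − α₂|·ΔT = 13.4×10⁻⁶ × 72 = 0.0009648.
1/(A₁E₁) + 1/(A₂E₂) = 1/(2200×45×10³) + 1/(1200×209×10³) = 1.409×10⁻⁸ N⁻¹.
So P = 0.0009648 / 1.409×10⁻⁸ = 68.48 kN.
σ_{nickel alloy} = P/A₂ = 68480/1200 = 57.07 MPa, compressive.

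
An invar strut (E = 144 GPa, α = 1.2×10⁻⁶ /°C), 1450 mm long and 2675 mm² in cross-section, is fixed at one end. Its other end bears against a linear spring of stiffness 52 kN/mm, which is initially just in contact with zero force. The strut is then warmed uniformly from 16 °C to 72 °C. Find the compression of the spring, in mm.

δ ≈ 0.0815 mm

The unrestrained thermal change is αΔT L = 1.2×10⁻⁶ × 56 × 1450 = 0.09744 mm.
With a force P in the spring, the elastic change of the strut is PL/(AE) and that of the spring is P/k; compatibility requires their sum to equal δ_free.
So P = δ_free / [L/(AE) + 1/k] = 0.09744 / [ 1450/(2675×144×10³) + 1/(52×10³) ].
P = 0.09744 / 2.3×10⁻⁵ = 4237 N.
Spring compression = P/k = 4237/(52×10³) = 0.08149 mm.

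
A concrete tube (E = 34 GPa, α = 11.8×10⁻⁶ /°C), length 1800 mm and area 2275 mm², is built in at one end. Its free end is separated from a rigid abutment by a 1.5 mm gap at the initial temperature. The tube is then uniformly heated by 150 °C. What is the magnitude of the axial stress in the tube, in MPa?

σ ≈ 31.8 MPa (compressive)

If the wall were absent the tube would grow by αΔT L = 11.8×10⁻⁶ × 150 × 1800 = 3.186 mm.
The gap closes (δ_free > 1.5 mm) and the wall then resists a further 3.186 − 1.5 = 1.686 mm of expansion.
So σ = E(δ_free − g)/L = 34×10³ × 1.686/1800 = 31.85 MPa.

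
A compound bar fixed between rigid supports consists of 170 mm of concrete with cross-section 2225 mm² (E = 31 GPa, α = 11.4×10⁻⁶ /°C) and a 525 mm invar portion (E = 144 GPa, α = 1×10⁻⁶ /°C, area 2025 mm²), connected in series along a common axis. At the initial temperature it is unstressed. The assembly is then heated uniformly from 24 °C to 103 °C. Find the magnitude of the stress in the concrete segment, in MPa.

With the walls removed the bar would change length by δ_free = Σ αᵢΔT Lᵢ = 11.4×10⁻⁶×79×170 + 1×10⁻⁶×79×525 = 0.1946 mm.
The walls prevent any net length change, so an axial force P (same in every segment) develops. Compatibility: P · Σ Lᵢ/(AᵢEᵢ) = δ_free.
Σ Lᵢ/(AᵢEᵢ) = 170/(2225×31×10³) + 525/(2025×144×10³) = 4.265×10⁻⁶ mm/N.
Hence P = δ_free / Σ(L/AE) = 0.1946/4.265×10⁻⁶ = 45.62 kN (compressive).
σ_{concrete} = P / A = 45620 / 2225 = 20.5 MPa.

σ ≈ 20.5 MPa (compressive)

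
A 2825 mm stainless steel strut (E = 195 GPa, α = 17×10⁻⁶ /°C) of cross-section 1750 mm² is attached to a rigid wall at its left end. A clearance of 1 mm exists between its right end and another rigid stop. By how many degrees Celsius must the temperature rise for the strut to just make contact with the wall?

ΔT ≈ 20.8 °C

The gap closes when αΔT L = 1 mm, since the strut is still unstressed at that instant.
So ΔT = g/(αL) = 1/(17×10⁻⁶ × 2825) = 20.82 °C.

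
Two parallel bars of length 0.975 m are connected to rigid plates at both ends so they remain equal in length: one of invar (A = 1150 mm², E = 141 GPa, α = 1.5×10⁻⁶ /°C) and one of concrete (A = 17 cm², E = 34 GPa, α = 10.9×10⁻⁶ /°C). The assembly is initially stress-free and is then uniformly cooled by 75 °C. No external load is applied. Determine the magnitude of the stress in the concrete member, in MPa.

σ ≈ 17.7 MPa (tensile)

Equilibrium of a rigid end plate with no external load gives equal and opposite internal forces ±P in the two members. Since α_{concrete} > α_{invar}, cooling drives the concrete into tension and the invar into compression.
Compatibility of the two members (thermal + elastic change equal): (α₁ − α₂)ΔT = P·[1/(A₁E₁) + 1/(A₂E₂)].
|α₁ − α₂|·ΔT = 9.4×10⁻⁶ × 75 = 0.000705.
1/(A₁E₁) + 1/(A₂E₂) = 1/(1150×141×10³) + 1/(1700×34×10³) = 2.347×10⁻⁸ N⁻¹.
P = 0.000705 / 2.347×10⁻⁸ = 30040 N = 30.04 kN.
σ_{concrete} = P/A₂ = 30040/1700 = 17.67 MPa, tensile.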